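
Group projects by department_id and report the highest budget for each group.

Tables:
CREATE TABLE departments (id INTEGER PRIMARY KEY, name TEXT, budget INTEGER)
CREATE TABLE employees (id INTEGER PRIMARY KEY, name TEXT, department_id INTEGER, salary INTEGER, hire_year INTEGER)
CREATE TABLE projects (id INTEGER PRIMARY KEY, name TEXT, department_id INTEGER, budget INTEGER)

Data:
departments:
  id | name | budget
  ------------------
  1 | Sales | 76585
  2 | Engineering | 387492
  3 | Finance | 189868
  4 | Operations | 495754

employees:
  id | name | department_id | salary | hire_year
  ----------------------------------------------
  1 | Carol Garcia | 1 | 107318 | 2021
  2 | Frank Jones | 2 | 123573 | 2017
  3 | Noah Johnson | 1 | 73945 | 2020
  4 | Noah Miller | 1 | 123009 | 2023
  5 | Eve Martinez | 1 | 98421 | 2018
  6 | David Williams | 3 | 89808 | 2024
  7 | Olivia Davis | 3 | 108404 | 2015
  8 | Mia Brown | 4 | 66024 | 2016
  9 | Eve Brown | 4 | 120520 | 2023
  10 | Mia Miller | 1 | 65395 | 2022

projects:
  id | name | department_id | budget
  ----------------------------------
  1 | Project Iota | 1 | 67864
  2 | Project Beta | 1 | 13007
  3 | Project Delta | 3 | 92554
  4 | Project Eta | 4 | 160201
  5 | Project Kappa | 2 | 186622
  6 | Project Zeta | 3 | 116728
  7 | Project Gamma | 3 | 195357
SELECT department_id, MAX(budget) AS max_budget FROM projects GROUP BY department_id

Execution result:
department_id | max_budget
1 | 67864
2 | 186622
3 | 195357
4 | 160201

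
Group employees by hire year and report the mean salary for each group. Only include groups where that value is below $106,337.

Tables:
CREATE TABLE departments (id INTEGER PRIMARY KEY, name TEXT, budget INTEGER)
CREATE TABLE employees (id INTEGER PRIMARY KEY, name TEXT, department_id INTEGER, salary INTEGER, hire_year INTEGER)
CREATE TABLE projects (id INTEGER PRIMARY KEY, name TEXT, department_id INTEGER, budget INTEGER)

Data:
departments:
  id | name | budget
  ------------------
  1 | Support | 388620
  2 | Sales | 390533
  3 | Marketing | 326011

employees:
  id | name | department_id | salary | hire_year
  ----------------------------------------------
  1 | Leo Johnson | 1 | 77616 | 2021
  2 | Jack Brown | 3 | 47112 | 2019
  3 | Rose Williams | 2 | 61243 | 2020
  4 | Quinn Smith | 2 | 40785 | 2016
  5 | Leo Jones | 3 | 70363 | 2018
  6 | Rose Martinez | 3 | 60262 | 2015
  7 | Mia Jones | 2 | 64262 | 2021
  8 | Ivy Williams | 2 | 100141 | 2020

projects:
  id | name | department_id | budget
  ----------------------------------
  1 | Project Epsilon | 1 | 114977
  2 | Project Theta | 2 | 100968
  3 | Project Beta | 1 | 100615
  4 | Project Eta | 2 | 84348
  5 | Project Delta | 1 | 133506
SELECT hire_year, AVG(salary) AS avg_salary FROM employees GROUP BY hire_year HAVING AVG(salary) < 106337

Execution result:
hire_year | avg_salary
2015 | 60262.00
2016 | 40785.00
2018 | 70363.00
2019 | 47112.00
2020 | 80692.00
2021 | 70939.00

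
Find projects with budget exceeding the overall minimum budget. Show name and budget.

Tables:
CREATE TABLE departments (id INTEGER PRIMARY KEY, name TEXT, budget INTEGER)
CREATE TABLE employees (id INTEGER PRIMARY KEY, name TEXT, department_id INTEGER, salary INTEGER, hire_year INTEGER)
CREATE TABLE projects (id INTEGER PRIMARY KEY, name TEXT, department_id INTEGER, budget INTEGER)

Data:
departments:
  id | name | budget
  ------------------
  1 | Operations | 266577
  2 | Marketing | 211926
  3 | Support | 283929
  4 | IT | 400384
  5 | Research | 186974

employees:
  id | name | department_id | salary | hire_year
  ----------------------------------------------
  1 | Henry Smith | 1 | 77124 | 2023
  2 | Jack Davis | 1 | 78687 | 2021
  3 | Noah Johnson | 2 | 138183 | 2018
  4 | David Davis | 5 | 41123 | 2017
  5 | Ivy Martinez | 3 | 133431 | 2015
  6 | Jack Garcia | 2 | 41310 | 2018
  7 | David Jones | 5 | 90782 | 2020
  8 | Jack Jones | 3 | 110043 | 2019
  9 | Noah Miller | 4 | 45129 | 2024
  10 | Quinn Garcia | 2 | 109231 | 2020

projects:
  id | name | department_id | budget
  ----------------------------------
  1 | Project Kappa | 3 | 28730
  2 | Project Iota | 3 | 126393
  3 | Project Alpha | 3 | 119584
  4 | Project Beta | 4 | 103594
SELECT name, budget FROM projects WHERE budget > (SELECT MIN(budget) FROM projects)

Execution result:
name | budget
Project Iota | 126393
Project Alpha | 119584
Project Beta | 103594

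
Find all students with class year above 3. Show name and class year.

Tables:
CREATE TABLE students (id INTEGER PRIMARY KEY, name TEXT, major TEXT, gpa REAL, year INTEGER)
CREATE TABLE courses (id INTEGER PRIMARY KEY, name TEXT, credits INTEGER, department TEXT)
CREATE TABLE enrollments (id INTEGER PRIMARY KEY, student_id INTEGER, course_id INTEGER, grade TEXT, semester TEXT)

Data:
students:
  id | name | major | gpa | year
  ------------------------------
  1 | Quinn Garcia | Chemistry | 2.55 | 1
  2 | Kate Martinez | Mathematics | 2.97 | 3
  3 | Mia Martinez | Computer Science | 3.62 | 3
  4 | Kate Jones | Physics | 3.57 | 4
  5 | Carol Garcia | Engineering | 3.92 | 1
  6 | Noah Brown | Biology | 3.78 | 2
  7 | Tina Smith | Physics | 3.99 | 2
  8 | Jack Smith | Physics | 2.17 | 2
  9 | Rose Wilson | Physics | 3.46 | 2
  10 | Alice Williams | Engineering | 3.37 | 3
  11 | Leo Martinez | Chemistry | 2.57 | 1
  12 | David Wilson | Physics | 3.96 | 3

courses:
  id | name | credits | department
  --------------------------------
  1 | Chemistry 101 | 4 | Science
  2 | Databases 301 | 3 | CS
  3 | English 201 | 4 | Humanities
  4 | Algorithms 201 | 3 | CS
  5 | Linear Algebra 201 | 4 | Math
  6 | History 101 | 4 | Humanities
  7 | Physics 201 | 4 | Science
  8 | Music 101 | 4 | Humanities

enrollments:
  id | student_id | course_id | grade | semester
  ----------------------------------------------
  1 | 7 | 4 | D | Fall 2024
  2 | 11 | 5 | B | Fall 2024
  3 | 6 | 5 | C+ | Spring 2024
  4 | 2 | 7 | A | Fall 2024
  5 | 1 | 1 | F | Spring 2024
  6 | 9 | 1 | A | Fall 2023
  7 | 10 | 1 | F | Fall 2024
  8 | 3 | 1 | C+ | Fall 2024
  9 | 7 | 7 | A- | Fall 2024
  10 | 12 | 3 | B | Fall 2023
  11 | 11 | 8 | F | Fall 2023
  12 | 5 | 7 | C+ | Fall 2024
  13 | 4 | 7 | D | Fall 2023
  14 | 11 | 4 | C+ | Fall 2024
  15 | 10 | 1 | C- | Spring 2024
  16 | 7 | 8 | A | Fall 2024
SELECT name, year FROM students WHERE year > 3

Execution result:
name | year
Kate Jones | 4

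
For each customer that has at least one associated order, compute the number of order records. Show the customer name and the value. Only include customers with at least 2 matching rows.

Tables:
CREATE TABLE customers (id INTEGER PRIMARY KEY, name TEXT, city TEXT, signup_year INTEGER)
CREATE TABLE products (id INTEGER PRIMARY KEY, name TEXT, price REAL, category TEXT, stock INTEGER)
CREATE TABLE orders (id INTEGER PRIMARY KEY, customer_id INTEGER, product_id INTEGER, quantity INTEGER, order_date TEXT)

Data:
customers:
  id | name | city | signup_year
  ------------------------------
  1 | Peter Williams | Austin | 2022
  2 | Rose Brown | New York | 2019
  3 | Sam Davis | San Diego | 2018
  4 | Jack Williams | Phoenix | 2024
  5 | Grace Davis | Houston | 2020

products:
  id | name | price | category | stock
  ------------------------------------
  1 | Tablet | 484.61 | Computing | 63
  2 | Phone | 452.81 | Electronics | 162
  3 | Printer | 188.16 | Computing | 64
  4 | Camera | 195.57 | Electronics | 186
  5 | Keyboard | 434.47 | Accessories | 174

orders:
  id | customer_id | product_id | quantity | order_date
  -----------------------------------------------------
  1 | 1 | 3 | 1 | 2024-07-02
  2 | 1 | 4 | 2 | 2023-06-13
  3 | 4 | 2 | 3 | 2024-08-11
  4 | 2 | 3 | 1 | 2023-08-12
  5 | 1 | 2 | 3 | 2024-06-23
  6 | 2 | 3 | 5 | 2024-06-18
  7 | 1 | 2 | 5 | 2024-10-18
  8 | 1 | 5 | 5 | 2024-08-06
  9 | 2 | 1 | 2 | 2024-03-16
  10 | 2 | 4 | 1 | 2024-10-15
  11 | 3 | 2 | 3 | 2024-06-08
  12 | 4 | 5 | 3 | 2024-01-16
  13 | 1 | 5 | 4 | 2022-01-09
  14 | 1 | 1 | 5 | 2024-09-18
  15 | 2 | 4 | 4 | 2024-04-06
SELECT p.name, COUNT(*) AS n FROM orders c JOIN customers p ON c.customer_id = p.id GROUP BY p.id, p.name HAVING COUNT(*) >= 2

Execution result:
name | n
Peter Williams | 7
Rose Brown | 5
Jack Williams | 2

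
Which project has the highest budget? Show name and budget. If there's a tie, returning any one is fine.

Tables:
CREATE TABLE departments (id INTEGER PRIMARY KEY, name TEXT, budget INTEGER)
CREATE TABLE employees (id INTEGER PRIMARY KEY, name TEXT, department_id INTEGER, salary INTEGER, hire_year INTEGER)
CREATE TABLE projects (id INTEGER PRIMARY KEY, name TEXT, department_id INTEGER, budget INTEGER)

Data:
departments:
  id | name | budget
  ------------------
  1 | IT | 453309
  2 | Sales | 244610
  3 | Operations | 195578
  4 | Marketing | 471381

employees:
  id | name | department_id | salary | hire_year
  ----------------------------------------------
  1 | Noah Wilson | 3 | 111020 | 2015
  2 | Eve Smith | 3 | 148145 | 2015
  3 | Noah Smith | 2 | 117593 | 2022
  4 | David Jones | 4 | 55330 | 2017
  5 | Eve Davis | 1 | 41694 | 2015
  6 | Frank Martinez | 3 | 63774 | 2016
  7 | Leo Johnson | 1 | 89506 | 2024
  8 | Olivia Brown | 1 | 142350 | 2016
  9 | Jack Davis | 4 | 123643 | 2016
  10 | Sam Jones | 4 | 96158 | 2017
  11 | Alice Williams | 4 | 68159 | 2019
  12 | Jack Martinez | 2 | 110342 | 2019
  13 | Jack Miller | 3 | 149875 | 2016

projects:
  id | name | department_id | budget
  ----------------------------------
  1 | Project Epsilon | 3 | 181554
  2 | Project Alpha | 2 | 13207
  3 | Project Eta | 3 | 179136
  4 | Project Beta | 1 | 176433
SELECT name, budget FROM projects ORDER BY budget DESC LIMIT 1

Execution result:
name | budget
Project Epsilon | 181554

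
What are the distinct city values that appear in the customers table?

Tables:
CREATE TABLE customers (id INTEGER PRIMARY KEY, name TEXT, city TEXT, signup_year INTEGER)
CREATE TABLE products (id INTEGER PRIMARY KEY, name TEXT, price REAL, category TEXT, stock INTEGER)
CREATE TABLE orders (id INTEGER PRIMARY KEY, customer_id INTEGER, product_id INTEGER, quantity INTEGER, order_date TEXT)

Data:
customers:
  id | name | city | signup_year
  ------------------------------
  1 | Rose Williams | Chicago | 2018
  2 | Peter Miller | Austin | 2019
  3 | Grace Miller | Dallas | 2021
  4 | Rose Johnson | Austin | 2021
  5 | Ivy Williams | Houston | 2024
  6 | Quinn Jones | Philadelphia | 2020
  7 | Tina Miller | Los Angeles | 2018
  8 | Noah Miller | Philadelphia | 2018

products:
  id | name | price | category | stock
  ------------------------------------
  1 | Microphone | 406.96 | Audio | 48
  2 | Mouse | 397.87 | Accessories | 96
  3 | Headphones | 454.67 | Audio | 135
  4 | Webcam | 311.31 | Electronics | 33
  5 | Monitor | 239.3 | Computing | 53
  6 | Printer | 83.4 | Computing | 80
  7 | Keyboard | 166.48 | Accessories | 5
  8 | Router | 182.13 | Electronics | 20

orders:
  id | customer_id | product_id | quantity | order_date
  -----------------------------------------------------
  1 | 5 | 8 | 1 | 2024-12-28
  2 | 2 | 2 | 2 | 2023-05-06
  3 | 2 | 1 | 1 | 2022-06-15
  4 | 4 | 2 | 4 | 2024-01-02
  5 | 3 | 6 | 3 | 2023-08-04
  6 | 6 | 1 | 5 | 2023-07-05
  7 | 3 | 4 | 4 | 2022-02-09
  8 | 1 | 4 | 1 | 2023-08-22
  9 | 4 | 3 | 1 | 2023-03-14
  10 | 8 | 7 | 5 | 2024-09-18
SELECT DISTINCT city FROM customers

Execution result:
city
Chicago
Austin
Dallas
Houston
Philadelphia
Los Angeles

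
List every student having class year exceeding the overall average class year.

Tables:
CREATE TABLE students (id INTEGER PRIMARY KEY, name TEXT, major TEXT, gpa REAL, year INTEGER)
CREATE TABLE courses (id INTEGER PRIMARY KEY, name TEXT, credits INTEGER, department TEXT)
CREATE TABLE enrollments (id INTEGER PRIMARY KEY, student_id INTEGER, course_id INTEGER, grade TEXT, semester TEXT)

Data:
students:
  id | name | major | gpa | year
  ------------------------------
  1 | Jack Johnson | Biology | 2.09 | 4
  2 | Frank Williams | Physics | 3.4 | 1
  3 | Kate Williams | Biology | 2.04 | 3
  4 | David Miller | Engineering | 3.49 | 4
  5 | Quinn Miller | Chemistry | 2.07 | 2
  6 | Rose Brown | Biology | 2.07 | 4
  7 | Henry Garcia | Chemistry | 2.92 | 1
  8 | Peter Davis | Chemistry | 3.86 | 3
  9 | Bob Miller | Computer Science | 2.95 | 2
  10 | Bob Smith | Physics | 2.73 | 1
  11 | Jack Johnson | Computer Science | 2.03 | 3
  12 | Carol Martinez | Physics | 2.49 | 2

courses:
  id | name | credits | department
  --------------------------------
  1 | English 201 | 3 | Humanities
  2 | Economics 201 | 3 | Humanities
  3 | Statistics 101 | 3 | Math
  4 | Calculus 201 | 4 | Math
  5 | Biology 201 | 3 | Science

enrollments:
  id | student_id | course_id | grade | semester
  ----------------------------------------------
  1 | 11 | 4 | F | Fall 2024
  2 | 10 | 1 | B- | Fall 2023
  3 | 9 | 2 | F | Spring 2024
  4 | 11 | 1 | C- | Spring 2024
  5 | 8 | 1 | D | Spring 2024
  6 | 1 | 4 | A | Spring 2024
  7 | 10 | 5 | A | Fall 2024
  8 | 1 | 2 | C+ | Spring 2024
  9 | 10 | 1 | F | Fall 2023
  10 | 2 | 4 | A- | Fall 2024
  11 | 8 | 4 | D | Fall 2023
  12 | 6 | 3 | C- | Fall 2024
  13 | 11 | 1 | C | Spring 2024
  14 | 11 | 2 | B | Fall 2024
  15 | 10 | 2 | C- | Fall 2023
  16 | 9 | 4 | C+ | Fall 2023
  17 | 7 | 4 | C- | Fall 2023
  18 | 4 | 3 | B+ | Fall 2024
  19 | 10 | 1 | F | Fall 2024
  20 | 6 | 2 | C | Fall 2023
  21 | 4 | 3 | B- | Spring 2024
SELECT name, year FROM students WHERE year > (SELECT AVG(year) FROM students)

Execution result:
name | year
Jack Johnson | 4
Kate Williams | 3
David Miller | 4
Rose Brown | 4
Peter Davis | 3
Jack Johnson | 3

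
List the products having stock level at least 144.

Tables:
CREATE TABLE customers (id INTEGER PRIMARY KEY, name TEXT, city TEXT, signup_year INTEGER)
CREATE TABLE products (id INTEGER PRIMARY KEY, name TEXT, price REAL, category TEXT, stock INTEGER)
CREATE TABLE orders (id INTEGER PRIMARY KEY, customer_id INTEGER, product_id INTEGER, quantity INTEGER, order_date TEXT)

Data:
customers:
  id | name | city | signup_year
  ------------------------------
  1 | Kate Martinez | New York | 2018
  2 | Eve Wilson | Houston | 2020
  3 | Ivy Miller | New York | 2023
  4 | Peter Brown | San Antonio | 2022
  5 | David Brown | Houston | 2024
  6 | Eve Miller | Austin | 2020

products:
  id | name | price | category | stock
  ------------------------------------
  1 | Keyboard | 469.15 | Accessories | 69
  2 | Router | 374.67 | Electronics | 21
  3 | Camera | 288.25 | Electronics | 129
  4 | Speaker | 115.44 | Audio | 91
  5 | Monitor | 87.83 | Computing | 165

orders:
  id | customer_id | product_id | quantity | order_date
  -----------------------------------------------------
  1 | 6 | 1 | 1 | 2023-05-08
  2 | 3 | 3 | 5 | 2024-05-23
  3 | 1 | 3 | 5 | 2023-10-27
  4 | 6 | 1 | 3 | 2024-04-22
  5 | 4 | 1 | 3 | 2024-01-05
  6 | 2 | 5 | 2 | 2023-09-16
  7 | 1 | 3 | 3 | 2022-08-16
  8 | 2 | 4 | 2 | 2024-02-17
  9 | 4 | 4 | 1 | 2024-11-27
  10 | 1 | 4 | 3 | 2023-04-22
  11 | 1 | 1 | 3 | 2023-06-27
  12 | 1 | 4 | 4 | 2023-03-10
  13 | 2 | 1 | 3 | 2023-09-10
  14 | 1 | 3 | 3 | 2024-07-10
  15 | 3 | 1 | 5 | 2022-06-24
SELECT name, stock FROM products WHERE stock >= 144

Execution result:
name | stock
Monitor | 165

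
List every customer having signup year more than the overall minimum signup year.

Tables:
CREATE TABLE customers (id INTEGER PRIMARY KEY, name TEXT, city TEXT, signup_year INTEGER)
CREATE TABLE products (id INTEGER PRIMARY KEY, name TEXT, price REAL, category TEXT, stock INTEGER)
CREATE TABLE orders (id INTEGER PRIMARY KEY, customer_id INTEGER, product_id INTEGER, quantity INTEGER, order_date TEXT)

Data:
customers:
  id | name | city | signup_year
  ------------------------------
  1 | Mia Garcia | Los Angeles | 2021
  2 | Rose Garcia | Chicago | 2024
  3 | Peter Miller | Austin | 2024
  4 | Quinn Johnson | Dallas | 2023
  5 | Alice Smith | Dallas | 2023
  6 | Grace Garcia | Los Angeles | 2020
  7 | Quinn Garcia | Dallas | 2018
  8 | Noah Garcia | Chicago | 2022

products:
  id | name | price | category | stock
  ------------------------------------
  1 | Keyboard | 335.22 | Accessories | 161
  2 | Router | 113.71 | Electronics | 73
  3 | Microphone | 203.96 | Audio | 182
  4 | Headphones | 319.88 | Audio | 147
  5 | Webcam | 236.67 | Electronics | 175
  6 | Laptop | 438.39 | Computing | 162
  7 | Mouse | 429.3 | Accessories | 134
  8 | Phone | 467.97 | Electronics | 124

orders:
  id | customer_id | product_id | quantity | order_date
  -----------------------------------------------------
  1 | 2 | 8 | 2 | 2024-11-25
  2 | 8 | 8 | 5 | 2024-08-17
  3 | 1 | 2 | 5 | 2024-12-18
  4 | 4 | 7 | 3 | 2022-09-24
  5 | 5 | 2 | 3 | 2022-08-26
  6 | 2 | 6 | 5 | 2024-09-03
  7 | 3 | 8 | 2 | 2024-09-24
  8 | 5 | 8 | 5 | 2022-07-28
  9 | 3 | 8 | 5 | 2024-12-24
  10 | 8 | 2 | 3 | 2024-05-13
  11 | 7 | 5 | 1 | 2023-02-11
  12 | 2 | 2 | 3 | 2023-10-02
SELECT name, signup_year FROM customers WHERE signup_year > (SELECT MIN(signup_year) FROM customers)

Execution result:
name | signup_year
Mia Garcia | 2021
Rose Garcia | 2024
Peter Miller | 2024
Quinn Johnson | 2023
Alice Smith | 2023
Grace Garcia | 2020
Noah Garcia | 2022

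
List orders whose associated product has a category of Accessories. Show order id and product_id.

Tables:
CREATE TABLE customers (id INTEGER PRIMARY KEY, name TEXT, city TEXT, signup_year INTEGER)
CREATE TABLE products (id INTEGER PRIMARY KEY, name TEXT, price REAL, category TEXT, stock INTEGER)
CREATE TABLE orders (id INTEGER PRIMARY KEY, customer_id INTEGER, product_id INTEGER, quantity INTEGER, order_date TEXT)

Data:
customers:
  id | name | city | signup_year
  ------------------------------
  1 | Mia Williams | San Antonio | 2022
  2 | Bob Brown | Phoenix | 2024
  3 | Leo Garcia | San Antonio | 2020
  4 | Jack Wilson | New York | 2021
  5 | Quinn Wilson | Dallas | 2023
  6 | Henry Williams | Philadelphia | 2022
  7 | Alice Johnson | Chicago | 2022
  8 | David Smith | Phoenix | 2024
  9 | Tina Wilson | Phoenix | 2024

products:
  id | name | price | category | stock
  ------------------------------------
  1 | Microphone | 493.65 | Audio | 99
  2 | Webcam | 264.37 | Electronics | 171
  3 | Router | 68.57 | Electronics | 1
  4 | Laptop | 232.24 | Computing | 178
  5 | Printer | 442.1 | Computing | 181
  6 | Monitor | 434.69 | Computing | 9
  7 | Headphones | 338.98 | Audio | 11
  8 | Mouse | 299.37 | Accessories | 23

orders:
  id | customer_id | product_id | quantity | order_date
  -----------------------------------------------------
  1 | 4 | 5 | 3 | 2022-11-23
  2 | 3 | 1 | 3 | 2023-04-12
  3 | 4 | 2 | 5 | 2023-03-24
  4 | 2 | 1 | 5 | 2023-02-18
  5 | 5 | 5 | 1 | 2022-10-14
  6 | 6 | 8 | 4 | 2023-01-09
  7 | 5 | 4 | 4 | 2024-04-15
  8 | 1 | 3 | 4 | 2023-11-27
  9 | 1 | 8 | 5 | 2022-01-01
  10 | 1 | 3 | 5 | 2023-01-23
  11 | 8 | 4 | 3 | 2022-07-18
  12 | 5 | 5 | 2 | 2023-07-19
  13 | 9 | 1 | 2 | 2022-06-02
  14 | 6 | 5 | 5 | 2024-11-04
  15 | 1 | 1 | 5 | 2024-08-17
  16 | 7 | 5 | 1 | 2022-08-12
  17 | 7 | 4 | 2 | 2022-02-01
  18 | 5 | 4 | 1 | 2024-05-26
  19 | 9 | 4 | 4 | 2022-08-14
SELECT id, product_id FROM orders WHERE product_id IN (SELECT id FROM products WHERE category = 'Accessories')

Execution result:
id | product_id
6 | 8
9 | 8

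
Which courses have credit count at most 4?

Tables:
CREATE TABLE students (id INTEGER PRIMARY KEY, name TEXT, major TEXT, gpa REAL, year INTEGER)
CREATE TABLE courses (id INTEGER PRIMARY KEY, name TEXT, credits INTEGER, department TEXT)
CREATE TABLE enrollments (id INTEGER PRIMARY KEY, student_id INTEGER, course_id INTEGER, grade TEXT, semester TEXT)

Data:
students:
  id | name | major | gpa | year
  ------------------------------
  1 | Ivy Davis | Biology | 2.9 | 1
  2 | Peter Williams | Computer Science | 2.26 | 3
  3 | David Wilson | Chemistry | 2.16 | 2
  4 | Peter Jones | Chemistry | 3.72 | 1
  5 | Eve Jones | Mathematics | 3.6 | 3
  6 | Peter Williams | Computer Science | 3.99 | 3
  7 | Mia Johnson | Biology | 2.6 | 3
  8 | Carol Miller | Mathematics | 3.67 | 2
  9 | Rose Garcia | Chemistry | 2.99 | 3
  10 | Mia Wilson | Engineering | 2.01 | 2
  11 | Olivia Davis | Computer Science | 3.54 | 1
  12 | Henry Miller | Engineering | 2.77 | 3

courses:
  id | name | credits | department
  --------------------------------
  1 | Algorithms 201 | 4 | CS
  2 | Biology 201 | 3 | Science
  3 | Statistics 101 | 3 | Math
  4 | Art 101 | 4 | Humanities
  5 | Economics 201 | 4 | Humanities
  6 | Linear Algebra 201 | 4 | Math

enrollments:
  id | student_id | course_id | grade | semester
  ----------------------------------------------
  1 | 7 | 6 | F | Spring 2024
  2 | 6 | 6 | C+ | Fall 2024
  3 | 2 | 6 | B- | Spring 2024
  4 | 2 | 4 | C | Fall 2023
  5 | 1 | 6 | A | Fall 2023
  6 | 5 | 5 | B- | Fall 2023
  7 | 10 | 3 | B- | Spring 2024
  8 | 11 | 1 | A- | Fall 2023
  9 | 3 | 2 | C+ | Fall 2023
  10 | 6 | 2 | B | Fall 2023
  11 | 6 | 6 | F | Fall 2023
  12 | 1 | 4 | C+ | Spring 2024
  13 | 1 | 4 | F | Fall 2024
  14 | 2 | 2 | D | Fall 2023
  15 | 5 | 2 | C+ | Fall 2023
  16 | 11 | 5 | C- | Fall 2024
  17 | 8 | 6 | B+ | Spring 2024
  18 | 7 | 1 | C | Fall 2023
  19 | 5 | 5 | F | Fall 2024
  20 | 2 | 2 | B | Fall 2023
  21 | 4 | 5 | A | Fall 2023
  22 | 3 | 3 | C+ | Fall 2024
SELECT name, credits FROM courses WHERE credits <= 4

Execution result:
name | credits
Algorithms 201 | 4
Biology 201 | 3
Statistics 101 | 3
Art 101 | 4
Economics 201 | 4
Linear Algebra 201 | 4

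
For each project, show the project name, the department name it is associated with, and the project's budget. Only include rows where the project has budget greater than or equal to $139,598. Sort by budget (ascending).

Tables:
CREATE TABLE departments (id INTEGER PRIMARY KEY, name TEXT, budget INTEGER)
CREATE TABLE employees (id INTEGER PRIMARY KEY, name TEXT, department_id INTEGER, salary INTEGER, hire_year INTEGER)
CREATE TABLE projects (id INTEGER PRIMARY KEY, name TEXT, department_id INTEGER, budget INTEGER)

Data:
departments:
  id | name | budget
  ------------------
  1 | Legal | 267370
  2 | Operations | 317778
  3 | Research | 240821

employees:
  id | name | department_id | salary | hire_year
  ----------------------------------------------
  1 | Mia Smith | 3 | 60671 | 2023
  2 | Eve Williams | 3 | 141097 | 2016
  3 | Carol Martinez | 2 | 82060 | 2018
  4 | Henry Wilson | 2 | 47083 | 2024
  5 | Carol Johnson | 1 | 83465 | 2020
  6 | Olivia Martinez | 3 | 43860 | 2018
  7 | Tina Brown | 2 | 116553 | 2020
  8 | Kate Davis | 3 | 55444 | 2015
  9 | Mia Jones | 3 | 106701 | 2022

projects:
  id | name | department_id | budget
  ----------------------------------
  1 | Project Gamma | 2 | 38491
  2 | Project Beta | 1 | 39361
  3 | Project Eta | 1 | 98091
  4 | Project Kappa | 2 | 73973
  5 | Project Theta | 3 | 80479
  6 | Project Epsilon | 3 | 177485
SELECT c.name, p.name AS department, c.budget FROM projects c JOIN departments p ON c.department_id = p.id WHERE c.budget >= 139598 ORDER BY c.budget ASC

Execution result:
name | department | budget
Project Epsilon | Research | 177485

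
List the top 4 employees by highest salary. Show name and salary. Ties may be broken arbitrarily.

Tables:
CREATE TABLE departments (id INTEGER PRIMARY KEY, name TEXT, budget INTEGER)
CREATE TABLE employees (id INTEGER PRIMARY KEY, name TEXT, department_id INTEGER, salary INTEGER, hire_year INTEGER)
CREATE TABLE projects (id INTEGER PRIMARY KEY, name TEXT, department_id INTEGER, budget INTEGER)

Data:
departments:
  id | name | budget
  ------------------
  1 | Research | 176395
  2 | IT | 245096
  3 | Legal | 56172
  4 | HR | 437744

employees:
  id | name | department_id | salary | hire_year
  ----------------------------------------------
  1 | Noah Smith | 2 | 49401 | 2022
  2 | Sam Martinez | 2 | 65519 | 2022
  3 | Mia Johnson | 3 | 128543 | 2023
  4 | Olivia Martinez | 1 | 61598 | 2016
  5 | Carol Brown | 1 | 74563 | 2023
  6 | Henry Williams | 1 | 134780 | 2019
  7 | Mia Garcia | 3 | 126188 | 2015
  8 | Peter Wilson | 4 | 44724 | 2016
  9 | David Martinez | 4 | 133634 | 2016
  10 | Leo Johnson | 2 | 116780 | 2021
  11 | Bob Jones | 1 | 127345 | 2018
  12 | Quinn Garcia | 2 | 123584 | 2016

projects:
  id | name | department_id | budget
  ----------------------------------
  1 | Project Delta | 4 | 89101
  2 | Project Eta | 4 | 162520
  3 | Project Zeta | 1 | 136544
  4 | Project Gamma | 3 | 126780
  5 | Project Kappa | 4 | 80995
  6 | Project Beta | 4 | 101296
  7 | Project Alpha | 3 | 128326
SELECT name, salary FROM employees ORDER BY salary DESC LIMIT 4

Execution result:
name | salary
Henry Williams | 134780
David Martinez | 133634
Mia Johnson | 128543
Bob Jones | 127345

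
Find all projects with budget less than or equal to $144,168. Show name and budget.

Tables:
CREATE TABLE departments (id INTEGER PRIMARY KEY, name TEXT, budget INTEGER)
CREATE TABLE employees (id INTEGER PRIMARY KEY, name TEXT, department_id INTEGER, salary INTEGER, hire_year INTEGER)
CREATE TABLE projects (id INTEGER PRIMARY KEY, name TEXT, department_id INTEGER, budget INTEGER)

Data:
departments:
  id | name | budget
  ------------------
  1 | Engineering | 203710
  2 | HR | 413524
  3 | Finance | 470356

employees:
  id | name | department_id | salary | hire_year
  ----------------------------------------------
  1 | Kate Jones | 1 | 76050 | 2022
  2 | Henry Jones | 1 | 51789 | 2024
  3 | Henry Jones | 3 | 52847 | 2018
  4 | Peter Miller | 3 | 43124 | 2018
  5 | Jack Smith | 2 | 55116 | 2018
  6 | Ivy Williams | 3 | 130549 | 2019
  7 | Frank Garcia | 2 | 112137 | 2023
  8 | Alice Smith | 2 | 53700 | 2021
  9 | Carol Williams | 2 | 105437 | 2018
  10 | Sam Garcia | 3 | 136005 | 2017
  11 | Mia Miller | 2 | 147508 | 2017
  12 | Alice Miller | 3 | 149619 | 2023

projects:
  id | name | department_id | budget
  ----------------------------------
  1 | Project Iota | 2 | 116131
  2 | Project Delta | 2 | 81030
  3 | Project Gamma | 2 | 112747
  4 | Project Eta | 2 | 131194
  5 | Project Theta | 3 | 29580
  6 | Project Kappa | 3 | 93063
SELECT name, budget FROM projects WHERE budget <= 144168

Execution result:
name | budget
Project Iota | 116131
Project Delta | 81030
Project Gamma | 112747
Project Eta | 131194
Project Theta | 29580
Project Kappa | 93063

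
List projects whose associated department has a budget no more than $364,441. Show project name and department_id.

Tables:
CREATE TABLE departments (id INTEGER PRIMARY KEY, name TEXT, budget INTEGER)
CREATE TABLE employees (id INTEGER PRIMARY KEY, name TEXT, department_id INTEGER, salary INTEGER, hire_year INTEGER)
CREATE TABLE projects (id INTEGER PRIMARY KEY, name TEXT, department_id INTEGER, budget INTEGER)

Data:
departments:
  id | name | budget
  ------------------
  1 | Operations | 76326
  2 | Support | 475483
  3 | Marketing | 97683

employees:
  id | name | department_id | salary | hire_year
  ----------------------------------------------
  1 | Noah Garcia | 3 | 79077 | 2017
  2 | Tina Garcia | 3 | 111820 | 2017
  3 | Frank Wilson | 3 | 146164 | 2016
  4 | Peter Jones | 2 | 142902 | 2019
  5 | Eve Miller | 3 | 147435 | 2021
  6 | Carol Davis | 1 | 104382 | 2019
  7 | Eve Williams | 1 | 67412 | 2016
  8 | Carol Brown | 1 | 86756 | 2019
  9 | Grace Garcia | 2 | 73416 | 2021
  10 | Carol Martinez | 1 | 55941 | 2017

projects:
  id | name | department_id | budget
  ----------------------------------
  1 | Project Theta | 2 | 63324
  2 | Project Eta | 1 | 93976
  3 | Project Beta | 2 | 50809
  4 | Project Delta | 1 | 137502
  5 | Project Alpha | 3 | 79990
SELECT name, department_id FROM projects WHERE department_id IN (SELECT id FROM departments WHERE budget <= 364441)

Execution result:
name | department_id
Project Eta | 1
Project Delta | 1
Project Alpha | 3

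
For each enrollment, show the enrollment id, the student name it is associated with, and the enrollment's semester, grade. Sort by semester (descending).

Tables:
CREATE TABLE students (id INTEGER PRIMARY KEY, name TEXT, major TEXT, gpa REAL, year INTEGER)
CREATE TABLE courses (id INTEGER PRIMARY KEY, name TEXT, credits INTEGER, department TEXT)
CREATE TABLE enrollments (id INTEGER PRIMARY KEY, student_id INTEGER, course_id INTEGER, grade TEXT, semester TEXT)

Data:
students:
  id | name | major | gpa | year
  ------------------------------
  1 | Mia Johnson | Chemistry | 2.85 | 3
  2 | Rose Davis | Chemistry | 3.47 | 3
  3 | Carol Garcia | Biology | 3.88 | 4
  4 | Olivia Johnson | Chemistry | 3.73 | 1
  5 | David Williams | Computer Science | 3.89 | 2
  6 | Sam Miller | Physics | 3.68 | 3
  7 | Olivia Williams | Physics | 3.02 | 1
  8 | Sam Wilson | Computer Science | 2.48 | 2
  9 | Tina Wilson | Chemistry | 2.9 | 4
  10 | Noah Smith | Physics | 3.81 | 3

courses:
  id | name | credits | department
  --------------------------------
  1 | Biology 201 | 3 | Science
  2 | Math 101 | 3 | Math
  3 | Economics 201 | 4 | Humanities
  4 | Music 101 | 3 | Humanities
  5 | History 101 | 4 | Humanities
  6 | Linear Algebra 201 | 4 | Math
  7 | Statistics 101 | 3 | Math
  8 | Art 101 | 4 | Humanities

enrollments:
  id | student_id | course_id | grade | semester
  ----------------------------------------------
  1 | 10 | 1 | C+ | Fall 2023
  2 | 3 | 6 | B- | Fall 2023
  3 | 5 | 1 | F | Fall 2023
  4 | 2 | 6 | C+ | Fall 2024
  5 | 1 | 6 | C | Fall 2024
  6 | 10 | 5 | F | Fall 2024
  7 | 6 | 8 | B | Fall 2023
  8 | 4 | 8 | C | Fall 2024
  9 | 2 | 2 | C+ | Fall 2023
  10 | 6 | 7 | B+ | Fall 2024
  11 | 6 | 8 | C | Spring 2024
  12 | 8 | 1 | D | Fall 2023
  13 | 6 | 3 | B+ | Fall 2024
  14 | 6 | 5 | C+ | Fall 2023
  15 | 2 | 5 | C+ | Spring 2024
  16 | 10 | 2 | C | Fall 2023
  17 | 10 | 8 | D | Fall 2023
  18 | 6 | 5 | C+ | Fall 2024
SELECT c.id, p.name AS student, c.semester, c.grade FROM enrollments c JOIN students p ON c.student_id = p.id ORDER BY c.semester DESC

Execution result:
id | student | semester | grade
11 | Sam Miller | Spring 2024 | C
15 | Rose Davis | Spring 2024 | C+
4 | Rose Davis | Fall 2024 | C+
5 | Mia Johnson | Fall 2024 | C
6 | Noah Smith | Fall 2024 | F
8 | Olivia Johnson | Fall 2024 | C
10 | Sam Miller | Fall 2024 | B+
13 | Sam Miller | Fall 2024 | B+
18 | Sam Miller | Fall 2024 | C+
1 | Noah Smith | Fall 2023 | C+
2 | Carol Garcia | Fall 2023 | B-
3 | David Williams | Fall 2023 | F
7 | Sam Miller | Fall 2023 | B
9 | Rose Davis | Fall 2023 | C+
12 | Sam Wilson | Fall 2023 | D
14 | Sam Miller | Fall 2023 | C+
16 | Noah Smith | Fall 2023 | C
17 | Noah Smith | Fall 2023 | D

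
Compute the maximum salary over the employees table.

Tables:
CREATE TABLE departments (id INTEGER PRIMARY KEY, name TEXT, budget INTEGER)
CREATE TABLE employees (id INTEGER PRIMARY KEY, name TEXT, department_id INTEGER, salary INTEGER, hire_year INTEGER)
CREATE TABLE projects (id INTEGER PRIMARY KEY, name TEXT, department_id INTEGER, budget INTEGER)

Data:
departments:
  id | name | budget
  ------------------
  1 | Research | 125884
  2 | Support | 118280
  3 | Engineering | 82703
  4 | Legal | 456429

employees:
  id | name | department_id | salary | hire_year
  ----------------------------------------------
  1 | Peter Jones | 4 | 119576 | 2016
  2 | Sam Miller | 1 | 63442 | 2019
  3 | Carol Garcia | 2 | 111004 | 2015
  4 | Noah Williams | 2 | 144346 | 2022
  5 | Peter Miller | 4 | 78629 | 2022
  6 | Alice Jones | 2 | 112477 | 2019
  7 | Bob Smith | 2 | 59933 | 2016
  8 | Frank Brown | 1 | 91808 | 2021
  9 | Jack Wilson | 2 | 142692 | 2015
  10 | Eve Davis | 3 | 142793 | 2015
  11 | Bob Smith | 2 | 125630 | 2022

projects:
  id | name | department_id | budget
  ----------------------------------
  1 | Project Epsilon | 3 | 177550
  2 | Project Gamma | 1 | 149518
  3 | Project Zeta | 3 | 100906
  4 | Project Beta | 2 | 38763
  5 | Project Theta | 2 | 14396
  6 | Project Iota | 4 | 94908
SELECT MAX(salary) FROM employees

Execution result:
144346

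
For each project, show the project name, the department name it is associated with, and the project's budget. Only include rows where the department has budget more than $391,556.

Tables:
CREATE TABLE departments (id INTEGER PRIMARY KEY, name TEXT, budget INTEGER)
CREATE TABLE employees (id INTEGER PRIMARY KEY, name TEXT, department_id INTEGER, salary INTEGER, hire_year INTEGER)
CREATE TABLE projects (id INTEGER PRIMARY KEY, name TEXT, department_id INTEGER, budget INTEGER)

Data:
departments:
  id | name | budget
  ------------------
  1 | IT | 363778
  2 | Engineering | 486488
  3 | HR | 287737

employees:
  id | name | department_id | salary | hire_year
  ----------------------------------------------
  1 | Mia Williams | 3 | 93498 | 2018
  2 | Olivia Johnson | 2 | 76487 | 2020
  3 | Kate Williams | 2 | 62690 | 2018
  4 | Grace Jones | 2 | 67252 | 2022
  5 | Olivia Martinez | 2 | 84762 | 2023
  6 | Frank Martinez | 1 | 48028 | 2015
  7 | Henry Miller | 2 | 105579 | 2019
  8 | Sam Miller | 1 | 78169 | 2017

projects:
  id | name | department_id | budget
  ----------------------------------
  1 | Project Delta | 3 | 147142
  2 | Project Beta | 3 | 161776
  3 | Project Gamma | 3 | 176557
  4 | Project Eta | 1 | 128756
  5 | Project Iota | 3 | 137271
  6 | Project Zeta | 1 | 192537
SELECT c.name, p.name AS department, c.budget FROM projects c JOIN departments p ON c.department_id = p.id WHERE p.budget > 391556

Execution result:
(no rows)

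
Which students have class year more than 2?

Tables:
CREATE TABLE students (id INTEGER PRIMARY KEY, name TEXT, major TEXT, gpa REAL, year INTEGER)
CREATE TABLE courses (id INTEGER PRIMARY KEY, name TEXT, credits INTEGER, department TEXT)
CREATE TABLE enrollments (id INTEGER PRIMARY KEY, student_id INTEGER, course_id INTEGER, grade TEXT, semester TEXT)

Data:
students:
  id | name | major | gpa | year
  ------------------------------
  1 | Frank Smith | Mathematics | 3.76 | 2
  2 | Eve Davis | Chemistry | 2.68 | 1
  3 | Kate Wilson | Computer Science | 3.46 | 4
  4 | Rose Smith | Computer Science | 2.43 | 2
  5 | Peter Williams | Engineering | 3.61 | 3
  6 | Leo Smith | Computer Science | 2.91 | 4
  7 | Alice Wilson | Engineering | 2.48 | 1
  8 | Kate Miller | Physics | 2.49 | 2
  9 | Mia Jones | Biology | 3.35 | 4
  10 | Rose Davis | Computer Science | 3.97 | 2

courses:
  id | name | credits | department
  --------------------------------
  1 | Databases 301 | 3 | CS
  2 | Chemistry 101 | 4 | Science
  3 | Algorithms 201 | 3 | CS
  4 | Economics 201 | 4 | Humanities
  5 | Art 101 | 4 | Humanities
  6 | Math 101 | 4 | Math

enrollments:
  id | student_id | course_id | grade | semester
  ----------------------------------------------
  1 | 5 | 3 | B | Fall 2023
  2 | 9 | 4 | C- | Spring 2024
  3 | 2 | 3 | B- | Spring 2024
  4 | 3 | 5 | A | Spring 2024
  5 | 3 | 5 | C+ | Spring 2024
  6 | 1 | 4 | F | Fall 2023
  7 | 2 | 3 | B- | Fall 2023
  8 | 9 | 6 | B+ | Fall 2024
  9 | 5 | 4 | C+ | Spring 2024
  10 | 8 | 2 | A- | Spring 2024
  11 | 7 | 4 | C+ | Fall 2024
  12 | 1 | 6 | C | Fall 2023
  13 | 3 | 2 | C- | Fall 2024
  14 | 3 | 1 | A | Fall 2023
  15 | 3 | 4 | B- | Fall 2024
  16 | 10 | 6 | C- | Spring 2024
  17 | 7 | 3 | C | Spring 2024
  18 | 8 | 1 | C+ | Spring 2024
SELECT name, year FROM students WHERE year > 2

Execution result:
name | year
Kate Wilson | 4
Peter Williams | 3
Leo Smith | 4
Mia Jones | 4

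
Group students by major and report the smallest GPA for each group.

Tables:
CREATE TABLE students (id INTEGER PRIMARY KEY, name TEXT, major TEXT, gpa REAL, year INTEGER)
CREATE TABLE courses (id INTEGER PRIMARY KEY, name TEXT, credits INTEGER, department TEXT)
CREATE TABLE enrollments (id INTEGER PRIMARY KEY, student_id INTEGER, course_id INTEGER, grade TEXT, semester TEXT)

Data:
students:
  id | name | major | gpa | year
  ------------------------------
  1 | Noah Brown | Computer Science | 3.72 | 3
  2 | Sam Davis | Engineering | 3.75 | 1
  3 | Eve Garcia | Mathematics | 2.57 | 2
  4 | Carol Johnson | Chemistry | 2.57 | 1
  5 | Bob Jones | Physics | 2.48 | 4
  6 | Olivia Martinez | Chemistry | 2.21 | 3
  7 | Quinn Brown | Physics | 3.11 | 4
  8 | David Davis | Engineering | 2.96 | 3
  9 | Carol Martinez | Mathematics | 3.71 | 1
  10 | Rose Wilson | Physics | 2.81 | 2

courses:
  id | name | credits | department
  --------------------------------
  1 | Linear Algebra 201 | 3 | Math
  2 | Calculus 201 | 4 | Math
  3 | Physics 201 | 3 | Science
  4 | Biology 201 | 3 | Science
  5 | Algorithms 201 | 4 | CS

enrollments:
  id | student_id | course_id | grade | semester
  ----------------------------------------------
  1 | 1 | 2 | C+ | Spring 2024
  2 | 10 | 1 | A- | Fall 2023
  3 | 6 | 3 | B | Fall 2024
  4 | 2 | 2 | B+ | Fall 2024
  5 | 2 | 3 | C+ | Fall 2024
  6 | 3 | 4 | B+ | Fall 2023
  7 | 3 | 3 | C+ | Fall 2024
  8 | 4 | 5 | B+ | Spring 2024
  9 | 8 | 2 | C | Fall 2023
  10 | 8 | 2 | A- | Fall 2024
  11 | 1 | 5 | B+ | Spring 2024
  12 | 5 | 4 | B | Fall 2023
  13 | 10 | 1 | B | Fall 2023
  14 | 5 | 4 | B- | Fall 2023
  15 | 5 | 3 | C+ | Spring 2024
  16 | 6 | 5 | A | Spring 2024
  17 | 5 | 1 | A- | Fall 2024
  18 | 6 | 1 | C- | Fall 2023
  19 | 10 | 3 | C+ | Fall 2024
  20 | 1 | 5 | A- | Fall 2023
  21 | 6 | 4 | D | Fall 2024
SELECT major, MIN(gpa) AS min_gpa FROM students GROUP BY major

Execution result:
major | min_gpa
Chemistry | 2.21
Computer Science | 3.72
Engineering | 2.96
Mathematics | 2.57
Physics | 2.48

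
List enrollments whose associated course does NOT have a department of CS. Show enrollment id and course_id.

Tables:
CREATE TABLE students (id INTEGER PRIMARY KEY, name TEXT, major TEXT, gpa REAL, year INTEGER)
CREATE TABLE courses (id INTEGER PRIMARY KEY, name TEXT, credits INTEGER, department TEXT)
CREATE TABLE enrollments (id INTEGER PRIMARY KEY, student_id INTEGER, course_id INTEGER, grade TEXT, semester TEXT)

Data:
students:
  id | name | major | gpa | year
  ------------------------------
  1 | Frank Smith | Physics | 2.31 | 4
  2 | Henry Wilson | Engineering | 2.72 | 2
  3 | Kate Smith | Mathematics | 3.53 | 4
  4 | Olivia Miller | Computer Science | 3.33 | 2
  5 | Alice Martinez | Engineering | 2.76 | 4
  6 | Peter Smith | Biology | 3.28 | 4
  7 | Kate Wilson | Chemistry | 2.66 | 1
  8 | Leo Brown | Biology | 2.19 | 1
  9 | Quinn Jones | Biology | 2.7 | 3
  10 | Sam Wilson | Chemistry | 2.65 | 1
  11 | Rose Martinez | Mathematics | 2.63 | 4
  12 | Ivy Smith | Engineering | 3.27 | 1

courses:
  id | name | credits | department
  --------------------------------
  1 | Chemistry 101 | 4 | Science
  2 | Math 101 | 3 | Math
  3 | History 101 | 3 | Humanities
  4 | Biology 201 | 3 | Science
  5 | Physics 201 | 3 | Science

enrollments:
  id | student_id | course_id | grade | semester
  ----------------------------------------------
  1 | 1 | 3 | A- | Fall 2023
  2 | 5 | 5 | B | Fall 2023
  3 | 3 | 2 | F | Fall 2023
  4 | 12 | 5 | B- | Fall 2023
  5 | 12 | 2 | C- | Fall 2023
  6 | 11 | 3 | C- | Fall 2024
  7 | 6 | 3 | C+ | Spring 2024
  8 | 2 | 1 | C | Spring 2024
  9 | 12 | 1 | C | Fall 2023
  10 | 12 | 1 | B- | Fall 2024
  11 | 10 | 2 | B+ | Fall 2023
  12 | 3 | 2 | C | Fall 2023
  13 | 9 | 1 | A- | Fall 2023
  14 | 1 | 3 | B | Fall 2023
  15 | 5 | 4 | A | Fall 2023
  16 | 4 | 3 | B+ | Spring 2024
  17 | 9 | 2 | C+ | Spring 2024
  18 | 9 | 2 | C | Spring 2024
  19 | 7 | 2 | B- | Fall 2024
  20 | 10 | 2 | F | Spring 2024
SELECT id, course_id FROM enrollments WHERE course_id NOT IN (SELECT id FROM courses WHERE department = 'CS')

Execution result:
id | course_id
1 | 3
2 | 5
3 | 2
4 | 5
5 | 2
6 | 3
7 | 3
8 | 1
9 | 1
10 | 1
11 | 2
12 | 2
13 | 1
14 | 3
15 | 4
16 | 3
17 | 2
18 | 2
19 | 2
20 | 2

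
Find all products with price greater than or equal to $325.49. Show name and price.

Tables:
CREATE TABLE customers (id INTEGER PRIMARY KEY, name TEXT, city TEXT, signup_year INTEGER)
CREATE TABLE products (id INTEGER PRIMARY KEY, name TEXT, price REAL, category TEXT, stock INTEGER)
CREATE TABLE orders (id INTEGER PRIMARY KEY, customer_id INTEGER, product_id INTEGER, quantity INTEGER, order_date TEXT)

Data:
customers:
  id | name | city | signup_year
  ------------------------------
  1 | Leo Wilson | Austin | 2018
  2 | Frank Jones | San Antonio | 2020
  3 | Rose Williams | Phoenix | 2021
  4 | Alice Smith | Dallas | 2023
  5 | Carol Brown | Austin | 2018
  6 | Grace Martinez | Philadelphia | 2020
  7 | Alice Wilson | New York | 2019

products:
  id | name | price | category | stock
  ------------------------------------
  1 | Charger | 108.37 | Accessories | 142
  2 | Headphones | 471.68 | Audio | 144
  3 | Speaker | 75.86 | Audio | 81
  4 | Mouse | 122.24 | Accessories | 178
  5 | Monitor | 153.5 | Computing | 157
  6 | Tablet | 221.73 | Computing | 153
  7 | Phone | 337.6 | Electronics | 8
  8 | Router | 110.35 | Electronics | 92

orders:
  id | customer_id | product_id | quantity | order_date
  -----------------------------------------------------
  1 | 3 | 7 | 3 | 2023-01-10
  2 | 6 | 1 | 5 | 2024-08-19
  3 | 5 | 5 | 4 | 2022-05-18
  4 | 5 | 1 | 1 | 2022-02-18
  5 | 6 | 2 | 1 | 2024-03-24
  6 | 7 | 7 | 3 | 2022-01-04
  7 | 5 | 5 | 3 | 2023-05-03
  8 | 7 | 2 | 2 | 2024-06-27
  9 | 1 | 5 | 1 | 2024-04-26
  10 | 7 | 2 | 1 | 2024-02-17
SELECT name, price FROM products WHERE price >= 325.49

Execution result:
name | price
Headphones | 471.68
Phone | 337.60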